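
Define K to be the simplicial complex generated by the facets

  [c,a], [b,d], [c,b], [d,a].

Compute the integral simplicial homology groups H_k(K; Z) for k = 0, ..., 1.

Fix the vertex order a < b < c < d and write every simplex with vertices in increasing order. Then dim K = 1 and the simplices of K are:

  0-simplices (4): a, b, c, d
  1-simplices (4): ac, ad, bc, bd

Hence C_0 ≅ Z^4, C_1 ≅ Z^4.

Boundary ∂_1: C_1 → C_0 sends each edge [p,q] (with p < q) to q − p.
The 4×4 boundary matrix has rank 3 and Smith normal form diag(1,1,1).

From H_k ≅ ker(∂_k) / im(∂_{k+1}) we obtain:

  H_0: rank C_0 − rank ∂_1 = 4 − 3 = 1, and the invariant factors of ∂_1 are all 1, so H_0 = Z.
  H_1: rank ker ∂_1 − rank ∂_2 = (4 − 3) − 0 = 1, and there is no ∂_2, so H_1 = Z.

As a check, the Euler characteristic is 4 − 4 = 0, which agrees with 1 − 1 = 0.

H_0 = Z,  H_1 = Z.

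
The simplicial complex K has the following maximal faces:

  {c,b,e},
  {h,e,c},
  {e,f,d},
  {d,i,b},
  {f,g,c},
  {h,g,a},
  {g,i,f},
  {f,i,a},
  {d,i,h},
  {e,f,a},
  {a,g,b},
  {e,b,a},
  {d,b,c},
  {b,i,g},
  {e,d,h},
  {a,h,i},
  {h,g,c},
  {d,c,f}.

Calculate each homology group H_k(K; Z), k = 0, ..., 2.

Take the total order a < b < c < d < e < f < g < h < i on the vertex set. Then K (dimension 2) consists of the simplices:

  0-simplices (9): a, b, c, d, e, f, g, h, i
  1-simplices (27): ab, ae, af, ag, ah, ai, bc, bd, be, bg, bi, cd, ce, cf, cg, ch, de, df, dh, di, ef, eh, fg, fi, gh, gi, hi
  2-simplices (18): abe, abg, aef, afi, agh, ahi, bcd, bce, bdi, bgi, cdf, ceh, cfg, cgh, def, deh, dhi, fgi

so the chain groups are C_0 ≅ Z^9, C_1 ≅ Z^27, C_2 ≅ Z^18.

Boundary ∂_1: C_1 → C_0 maps an edge to its endpoints' difference, ∂[p,q] = q − p. For instance
  ∂df = f − d.
The resulting 9×27 matrix has rank 8, and its Smith normal form has invariant factors (1,1,1,1,1,1,1,1).

Boundary ∂_2: C_2 → C_1 sends each 2-simplex [p,q,r] to [q,r] − [p,r] + [p,q]. For instance
  ∂dhi = hi − di + dh,
  ∂bcd = cd − bd + bc.
The 27×18 boundary matrix has rank 18 and Smith normal form diag(1,1,1,1,1,1,1,1,1,1,1,1,1,1,1,1,1,2).

Reading off H_k = ker ∂_k / im ∂_{k+1}:

  H_0: rank C_0 − rank ∂_1 = 9 − 8 = 1, and the invariant factors of ∂_1 are all 1, so H_0 ≅ Z.
  H_1: rank ker ∂_1 − rank ∂_2 = (27 − 8) − 18 = 1, and ∂_2 has invariant factor 2 > 1, so H_1 ≅ Z ⊕ Z/2.
  H_2: rank ker ∂_2 − rank ∂_3 = (18 − 18) − 0 = 0, and there is no ∂_3, so H_2 ≅ 0.

As a check, the Euler characteristic is 9 − 27 + 18 = 0, which agrees with 1 − 1 + 0 = 0.
(K is a triangulation of the Klein bottle.)

H_0 ≅ Z,  H_1 ≅ Z ⊕ Z/2,  H_2 = 0.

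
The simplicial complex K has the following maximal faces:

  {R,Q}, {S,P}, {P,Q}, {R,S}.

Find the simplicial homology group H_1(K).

H_1 = Z.

Fix the vertex order P < Q < R < S and write every simplex with vertices in increasing order. Then dim K = 1 and the simplices of K are:

  0-simplices (4): P, Q, R, S
  1-simplices (4): PQ, PS, QR, RS

so the chain groups are C_0 ≅ Z^4, C_1 ≅ Z^4.

The boundary map ∂_1: C_1 → C_0 is given by ∂[p,q] = [q] − [p]. For instance
  ∂PQ = Q − P.
As a 4×4 matrix over Z this has rank 3, with invariant factors (1,1,1).

Computing H_k = (kernel of ∂_k) / (image of ∂_{k+1}):

  H_1: rank ker ∂_1 − rank ∂_2 = (4 − 3) − 0 = 1, and there is no ∂_2, so H_1 = Z.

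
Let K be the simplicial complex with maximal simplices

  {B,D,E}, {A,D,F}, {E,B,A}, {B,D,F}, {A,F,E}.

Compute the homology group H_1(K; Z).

H_1 = Z.

Fix the vertex order A < B < D < E < F and write every simplex with vertices in increasing order. Then dim K = 2 and the simplices of K are:

  0-simplices (5): A, B, D, E, F
  1-simplices (10): AB, AD, AE, AF, BD, BE, BF, DE, DF, EF
  2-simplices (5): ABE, ADF, AEF, BDE, BDF

so the chain groups are C_0 ≅ Z^5, C_1 ≅ Z^10, C_2 ≅ Z^5.

∂_1: C_1 → C_0 sends each edge [p,q] (with p < q) to q − p. For instance
  ∂AD = D − A.
As a 5×10 matrix over Z this has rank 4, with invariant factors (1,1,1,1).

The boundary map ∂_2: C_2 → C_1 maps a triangle to the signed sum of its edges. For instance
  ∂ABE = BE − AE + AB,
  ∂ADF = DF − AF + AD.
The resulting 10×5 matrix has rank 5, and its Smith normal form has invariant factors (1,1,1,1,1).

Computing H_k = (kernel of ∂_k) / (image of ∂_{k+1}):

  H_1: rank ker ∂_1 − rank ∂_2 = (10 − 4) − 5 = 1, and the invariant factors of ∂_2 are all 1, so H_1 = Z.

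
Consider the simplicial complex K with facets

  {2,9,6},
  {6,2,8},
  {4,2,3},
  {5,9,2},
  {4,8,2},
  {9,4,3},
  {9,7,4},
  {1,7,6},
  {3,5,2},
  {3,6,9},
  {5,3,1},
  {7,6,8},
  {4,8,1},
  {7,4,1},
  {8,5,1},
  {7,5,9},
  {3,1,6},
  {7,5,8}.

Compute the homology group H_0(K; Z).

Fix the vertex order 1 < 2 < 3 < 4 < 5 < 6 < 7 < 8 < 9 and write every simplex with vertices in increasing order. Then dim K = 2 and the simplices of K are:

  0-simplices (9): [1], [2], [3], [4], [5], [6], [7], [8], [9]
  1-simplices (27): (27 of them)
  2-simplices (18): [1,3,5], [1,3,6], [1,4,7], [1,4,8], [1,5,8], [1,6,7], [2,3,4], [2,3,5], [2,4,8], [2,5,9], [2,6,8], [2,6,9], [3,4,9], [3,6,9], [4,7,9], [5,7,8], [5,7,9], [6,7,8]

Hence C_0 ≅ Z^9, C_1 ≅ Z^27, C_2 ≅ Z^18.

Boundary ∂_1: C_1 → C_0 maps an edge to its endpoints' difference, ∂[p,q] = q − p. For instance
  ∂[6,8] = [8] − [6].
This gives a 9×27 integer matrix of rank 8; reducing to Smith normal form yields diagonal entries (1,1,1,1,1,1,1,1).

Boundary ∂_2: C_2 → C_1 sends each 2-simplex [p,q,r] to [q,r] − [p,r] + [p,q]. For instance
  ∂[1,3,6] = [3,6] − [1,6] + [1,3],
  ∂[3,4,9] = [4,9] − [3,9] + [3,4].
As a 27×18 matrix over Z this has rank 18, with invariant factors (1,1,1,1,1,1,1,1,1,1,1,1,1,1,1,1,1,2).

Computing H_k = (kernel of ∂_k) / (image of ∂_{k+1}):

  H_0: rank C_0 − rank ∂_1 = 9 − 8 = 1, and the invariant factors of ∂_1 are all 1, so H_0 = Z.

H_0 = Z.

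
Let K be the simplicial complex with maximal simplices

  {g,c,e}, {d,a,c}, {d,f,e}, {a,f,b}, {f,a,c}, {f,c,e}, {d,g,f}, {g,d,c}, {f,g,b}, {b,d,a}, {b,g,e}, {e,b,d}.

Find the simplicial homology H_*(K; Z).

We work with the vertex ordering a < b < c < d < e < f < g. The simplices of K, each written with vertices in increasing order, are:

  0-simplices (7): a, b, c, d, e, f, g
  1-simplices (18): ab, ac, ad, af, bd, be, bf, bg, cd, ce, cf, cg, de, df, dg, ef, eg, fg
  2-simplices (12): abd, abf, acd, acf, bde, beg, bfg, cdg, cef, ceg, def, dfg

giving chain groups C_0 ≅ Z^7, C_1 ≅ Z^18, C_2 ≅ Z^12.

Boundary ∂_1: C_1 → C_0 is given by ∂[p,q] = [q] − [p].
As a 7×18 matrix over Z this has rank 6, with invariant factors (1,1,1,1,1,1).

The boundary map ∂_2: C_2 → C_1 acts by ∂[p,q,r] = [q,r] − [p,r] + [p,q]. For instance
  ∂beg = eg − bg + be,
  ∂acd = cd − ad + ac.
The 18×12 boundary matrix has rank 12 and Smith normal form diag(1,1,1,1,1,1,1,1,1,1,1,2).

Now H_k = ker ∂_k / im ∂_{k+1}, so:

  H_0: rank C_0 − rank ∂_1 = 7 − 6 = 1, and the invariant factors of ∂_1 are all 1, so H_0 ≅ Z.
  H_1: rank ker ∂_1 − rank ∂_2 = (18 − 6) − 12 = 0, and ∂_2 has invariant factor 2 > 1, so H_1 ≅ Z_2.
  H_2: rank ker ∂_2 − rank ∂_3 = (12 − 12) − 0 = 0, and there is no ∂_3, so H_2 ≅ 0.

(K is a triangulation of the real projective plane RP^2.)

H_0 = Z,  H_1 = Z_2,  H_2 = 0.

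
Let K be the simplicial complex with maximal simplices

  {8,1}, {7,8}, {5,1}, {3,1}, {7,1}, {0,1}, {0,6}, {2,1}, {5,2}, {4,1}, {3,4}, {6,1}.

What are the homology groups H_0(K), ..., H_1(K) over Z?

H_0 ≅ Z,  H_1 ≅ Z^4.

Take the total order 0 < 1 < 2 < 3 < 4 < 5 < 6 < 7 < 8 on the vertex set. Then K (dimension 1) consists of the simplices:

  0-simplices (9): [0], [1], [2], [3], [4], [5], [6], [7], [8]
  1-simplices (12): [0,1], [0,6], [1,2], [1,3], [1,4], [1,5], [1,6], [1,7], [1,8], [2,5], [3,4], [7,8]

Hence C_0 ≅ Z^9, C_1 ≅ Z^12.

∂_1: C_1 → C_0 maps an edge to its endpoints' difference, ∂[p,q] = q − p. For instance
  ∂[1,5] = [5] − [1].
The 9×12 boundary matrix has rank 8 and Smith normal form diag(1,1,1,1,1,1,1,1).

Computing H_k = (kernel of ∂_k) / (image of ∂_{k+1}):

  H_0: rank C_0 − rank ∂_1 = 9 − 8 = 1, and the invariant factors of ∂_1 are all 1, so H_0 ≅ Z.
  H_1: rank ker ∂_1 − rank ∂_2 = (12 − 8) − 0 = 4, and there is no ∂_2, so H_1 ≅ Z^4.

(K is a triangulation of a wedge of 4 circles.)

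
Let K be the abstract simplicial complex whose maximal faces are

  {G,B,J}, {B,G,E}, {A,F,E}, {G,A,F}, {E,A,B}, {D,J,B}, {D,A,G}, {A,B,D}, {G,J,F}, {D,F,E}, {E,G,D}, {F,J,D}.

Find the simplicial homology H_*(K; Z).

H_0 = Z,  H_1 = Z/2Z,  H_2 = 0.

Order the vertices as A < B < D < E < F < G < J. Listing each simplex with vertices in this order, K has dimension 2 with simplices:

  0-simplices (7): A, B, D, E, F, G, J
  1-simplices (18): AB, AD, AE, AF, AG, BD, BE, BG, BJ, DE, DF, DG, DJ, EF, EG, FG, FJ, GJ
  2-simplices (12): ABD, ABE, ADG, AEF, AFG, BDJ, BEG, BGJ, DEF, DEG, DFJ, FGJ

Hence C_0 ≅ Z^7, C_1 ≅ Z^18, C_2 ≅ Z^12.

Boundary ∂_1: C_1 → C_0 sends each edge [p,q] (with p < q) to q − p. For instance
  ∂DF = F − D.
The 7×18 boundary matrix has rank 6 and Smith normal form diag(1,1,1,1,1,1).

Boundary ∂_2: C_2 → C_1 maps a triangle to the signed sum of its edges. For instance
  ∂DEF = EF − DF + DE,
  ∂BGJ = GJ − BJ + BG.
As a 18×12 matrix over Z this has rank 12, with invariant factors (1,1,1,1,1,1,1,1,1,1,1,2).

Computing H_k = (kernel of ∂_k) / (image of ∂_{k+1}):

  H_0: rank C_0 − rank ∂_1 = 7 − 6 = 1, and the invariant factors of ∂_1 are all 1, so H_0 ≅ Z.
  H_1: rank ker ∂_1 − rank ∂_2 = (18 − 6) − 12 = 0, and ∂_2 has invariant factor 2 > 1, so H_1 ≅ Z/2Z.
  H_2: rank ker ∂_2 − rank ∂_3 = (12 − 12) − 0 = 0, and there is no ∂_3, so H_2 ≅ 0.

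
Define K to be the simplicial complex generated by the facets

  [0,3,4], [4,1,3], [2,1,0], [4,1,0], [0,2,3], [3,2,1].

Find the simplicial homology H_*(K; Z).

H_0 ≅ Z,  H_1 = 0,  H_2 ≅ Z.

Fix the vertex order 0 < 1 < 2 < 3 < 4 and write every simplex with vertices in increasing order. Then dim K = 2 and the simplices of K are:

  0-simplices (5): [0], [1], [2], [3], [4]
  1-simplices (9): [0,1], [0,2], [0,3], [0,4], [1,2], [1,3], [1,4], [2,3], [3,4]
  2-simplices (6): [0,1,2], [0,1,4], [0,2,3], [0,3,4], [1,2,3], [1,3,4]

Hence C_0 ≅ Z^5, C_1 ≅ Z^9, C_2 ≅ Z^6.

Boundary ∂_1: C_1 → C_0 is given by ∂[p,q] = [q] − [p].
The 5×9 boundary matrix has rank 4 and Smith normal form diag(1,1,1,1).

The boundary map ∂_2: C_2 → C_1 sends each 2-simplex [p,q,r] to [q,r] − [p,r] + [p,q]. For instance
  ∂[0,1,4] = [1,4] − [0,4] + [0,1],
  ∂[0,3,4] = [3,4] − [0,4] + [0,3].
The 9×6 boundary matrix has rank 5 and Smith normal form diag(1,1,1,1,1).

From H_k ≅ ker(∂_k) / im(∂_{k+1}) we obtain:

  H_0: rank C_0 − rank ∂_1 = 5 − 4 = 1, and the invariant factors of ∂_1 are all 1, so H_0 = Z.
  H_1: rank ker ∂_1 − rank ∂_2 = (9 − 4) − 5 = 0, and the invariant factors of ∂_2 are all 1, so H_1 = 0.
  H_2: rank ker ∂_2 − rank ∂_3 = (6 − 5) − 0 = 1, and there is no ∂_3, so H_2 = Z.

(K is a triangulation of the 2-sphere S^2.)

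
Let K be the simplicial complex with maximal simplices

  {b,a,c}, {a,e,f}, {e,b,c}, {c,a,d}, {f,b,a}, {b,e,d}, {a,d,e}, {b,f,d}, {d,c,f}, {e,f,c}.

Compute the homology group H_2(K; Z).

H_2 = 0.

We work with the vertex ordering a < b < c < d < e < f. The simplices of K, each written with vertices in increasing order, are:

  0-simplices (6): a, b, c, d, e, f
  1-simplices (15): ab, ac, ad, ae, af, bc, bd, be, bf, cd, ce, cf, de, df, ef
  2-simplices (10): abc, abf, acd, ade, aef, bce, bde, bdf, cdf, cef

so the chain groups are C_0 ≅ Z^6, C_1 ≅ Z^15, C_2 ≅ Z^10.

Boundary ∂_1: C_1 → C_0 sends each edge [p,q] (with p < q) to q − p. For instance
  ∂af = f − a.
As a 6×15 matrix over Z this has rank 5, with invariant factors (1,1,1,1,1).

The boundary map ∂_2: C_2 → C_1 sends each 2-simplex [p,q,r] to [q,r] − [p,r] + [p,q]. For instance
  ∂bde = de − be + bd,
  ∂abf = bf − af + ab.
The resulting 15×10 matrix has rank 10, and its Smith normal form has invariant factors (1,1,1,1,1,1,1,1,1,2).

Computing H_k = (kernel of ∂_k) / (image of ∂_{k+1}):

  H_2: rank ker ∂_2 − rank ∂_3 = (10 − 10) − 0 = 0, and there is no ∂_3, so H_2 ≅ 0.

(K is a triangulation of the real projective plane RP^2.)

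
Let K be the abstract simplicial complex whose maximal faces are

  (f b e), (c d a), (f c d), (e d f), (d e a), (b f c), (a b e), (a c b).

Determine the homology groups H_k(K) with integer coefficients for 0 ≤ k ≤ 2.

Fix the vertex order a < b < c < d < e < f and write every simplex with vertices in increasing order. Then dim K = 2 and the simplices of K are:

  0-simplices (6): a, b, c, d, e, f
  1-simplices (12): ab, ac, ad, ae, bc, be, bf, cd, cf, de, df, ef
  2-simplices (8): abc, abe, acd, ade, bcf, bef, cdf, def

Hence C_0 ≅ Z^6, C_1 ≅ Z^12, C_2 ≅ Z^8.

Boundary ∂_1: C_1 → C_0 maps an edge to its endpoints' difference, ∂[p,q] = q − p. For instance
  ∂ae = e − a.
The resulting 6×12 matrix has rank 5, and its Smith normal form has invariant factors (1,1,1,1,1).

∂_2: C_2 → C_1 sends each 2-simplex [p,q,r] to [q,r] − [p,r] + [p,q]. For instance
  ∂cdf = df − cf + cd,
  ∂bcf = cf − bf + bc.
The 12×8 boundary matrix has rank 7 and Smith normal form diag(1,1,1,1,1,1,1).

Now H_k = ker ∂_k / im ∂_{k+1}, so:

  H_0: rank C_0 − rank ∂_1 = 6 − 5 = 1, and the invariant factors of ∂_1 are all 1, so H_0 ≅ Z.
  H_1: rank ker ∂_1 − rank ∂_2 = (12 − 5) − 7 = 0, and the invariant factors of ∂_2 are all 1, so H_1 ≅ 0.
  H_2: rank ker ∂_2 − rank ∂_3 = (8 − 7) − 0 = 1, and there is no ∂_3, so H_2 ≅ Z.

H_0 ≅ Z,  H_1 = 0,  H_2 ≅ Z.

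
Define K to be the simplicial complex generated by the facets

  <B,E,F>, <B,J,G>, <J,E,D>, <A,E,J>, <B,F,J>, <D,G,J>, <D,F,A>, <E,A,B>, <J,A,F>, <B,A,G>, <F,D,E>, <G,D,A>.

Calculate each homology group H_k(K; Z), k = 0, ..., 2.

H_0 ≅ Z,  H_1 ≅ Z/2,  H_2 = 0.

Order the vertices as A < B < D < E < F < G < J. Listing each simplex with vertices in this order, K has dimension 2 with simplices:

  0-simplices (7): A, B, D, E, F, G, J
  1-simplices (18): AB, AD, AE, AF, AG, AJ, BE, BF, BG, BJ, DE, DF, DG, DJ, EF, EJ, FJ, GJ
  2-simplices (12): ABE, ABG, ADF, ADG, AEJ, AFJ, BEF, BFJ, BGJ, DEF, DEJ, DGJ

giving chain groups C_0 ≅ Z^7, C_1 ≅ Z^18, C_2 ≅ Z^12.

Boundary ∂_1: C_1 → C_0 is given by ∂[p,q] = [q] − [p]. For instance
  ∂AF = F − A.
The resulting 7×18 matrix has rank 6, and its Smith normal form has invariant factors (1,1,1,1,1,1).

Boundary ∂_2: C_2 → C_1 acts by ∂[p,q,r] = [q,r] − [p,r] + [p,q]. For instance
  ∂AFJ = FJ − AJ + AF,
  ∂DGJ = GJ − DJ + DG.
As a 18×12 matrix over Z this has rank 12, with invariant factors (1,1,1,1,1,1,1,1,1,1,1,2).

Reading off H_k = ker ∂_k / im ∂_{k+1}:

  H_0: rank C_0 − rank ∂_1 = 7 − 6 = 1, and the invariant factors of ∂_1 are all 1, so H_0 = Z.
  H_1: rank ker ∂_1 − rank ∂_2 = (18 − 6) − 12 = 0, and ∂_2 has invariant factor 2 > 1, so H_1 = Z/2.
  H_2: rank ker ∂_2 − rank ∂_3 = (12 − 12) − 0 = 0, and there is no ∂_3, so H_2 = 0.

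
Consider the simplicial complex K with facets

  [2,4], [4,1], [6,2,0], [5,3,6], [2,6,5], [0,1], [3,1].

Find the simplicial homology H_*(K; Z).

H_0 = Z,  H_1 = Z^2,  H_2 = 0.

Order the vertices as 0 < 1 < 2 < 3 < 4 < 5 < 6. Listing each simplex with vertices in this order, K has dimension 2 with simplices:

  0-simplices (7): [0], [1], [2], [3], [4], [5], [6]
  1-simplices (11): [0,1], [0,2], [0,6], [1,3], [1,4], [2,4], [2,5], [2,6], [3,5], [3,6], [5,6]
  2-simplices (3): [0,2,6], [2,5,6], [3,5,6]

Hence C_0 ≅ Z^7, C_1 ≅ Z^11, C_2 ≅ Z^3.

∂_1: C_1 → C_0 is given by ∂[p,q] = [q] − [p]. For instance
  ∂[5,6] = [6] − [5].
As a 7×11 matrix over Z this has rank 6, with invariant factors (1,1,1,1,1,1).

The boundary map ∂_2: C_2 → C_1 acts by ∂[p,q,r] = [q,r] − [p,r] + [p,q]. For instance
  ∂[3,5,6] = [5,6] − [3,6] + [3,5],
  ∂[2,5,6] = [5,6] − [2,6] + [2,5].
The resulting 11×3 matrix has rank 3, and its Smith normal form has invariant factors (1,1,1).

From H_k ≅ ker(∂_k) / im(∂_{k+1}) we obtain:

  H_0: rank C_0 − rank ∂_1 = 7 − 6 = 1, and the invariant factors of ∂_1 are all 1, so H_0 ≅ Z.
  H_1: rank ker ∂_1 − rank ∂_2 = (11 − 6) − 3 = 2, and the invariant factors of ∂_2 are all 1, so H_1 ≅ Z^2.
  H_2: rank ker ∂_2 − rank ∂_3 = (3 − 3) − 0 = 0, and there is no ∂_3, so H_2 ≅ 0.

As a check, the Euler characteristic is 7 − 11 + 3 = -1, which agrees with 1 − 2 + 0 = -1.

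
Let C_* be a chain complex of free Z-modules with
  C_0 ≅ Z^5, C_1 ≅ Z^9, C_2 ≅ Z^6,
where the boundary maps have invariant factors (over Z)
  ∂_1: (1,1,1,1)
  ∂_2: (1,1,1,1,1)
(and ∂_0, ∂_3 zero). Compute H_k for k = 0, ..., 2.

H_0: b_0 = 5 − 0 − 4 = 1; torsion from ∂_1 factors > 1: none. So H_0 ≅ Z.
H_1: b_1 = 9 − 4 − 5 = 0; torsion from ∂_2 factors > 1: none. So H_1 ≅ 0.
H_2: b_2 = 6 − 5 − 0 = 1; torsion from ∂_3 factors > 1: none. So H_2 ≅ Z.

H_0 ≅ Z,  H_1 = 0,  H_2 ≅ Z.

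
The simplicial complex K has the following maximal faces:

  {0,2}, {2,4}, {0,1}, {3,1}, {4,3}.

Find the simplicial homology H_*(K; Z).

K has 5 vertices, 5 edges.
rank ∂_0 = 0, rank ∂_1 = 4 ⇒ b_0 = 5 − 0 − 4 = 1; all invariant factors of ∂_1 are 1 so no torsion. So H_0 = Z.
rank ∂_1 = 4, rank ∂_2 = 0 ⇒ b_1 = 5 − 4 − 0 = 1. So H_1 = Z.

H_0 ≅ Z,  H_1 ≅ Z.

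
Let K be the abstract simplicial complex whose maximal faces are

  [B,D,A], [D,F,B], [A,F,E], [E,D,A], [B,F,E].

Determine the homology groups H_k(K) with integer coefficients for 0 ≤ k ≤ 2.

H_0 ≅ Z,  H_1 ≅ Z,  H_2 = 0.

Order the vertices as A < B < D < E < F. Listing each simplex with vertices in this order, K has dimension 2 with simplices:

  0-simplices (5): A, B, D, E, F
  1-simplices (10): AB, AD, AE, AF, BD, BE, BF, DE, DF, EF
  2-simplices (5): ABD, ADE, AEF, BDF, BEF

so the chain groups are C_0 ≅ Z^5, C_1 ≅ Z^10, C_2 ≅ Z^5.

The boundary map ∂_1: C_1 → C_0 sends each edge [p,q] (with p < q) to q − p.
As a 5×10 matrix over Z this has rank 4, with invariant factors (1,1,1,1).

∂_2: C_2 → C_1 maps a triangle to the signed sum of its edges. For instance
  ∂BEF = EF − BF + BE,
  ∂BDF = DF − BF + BD.
This gives a 10×5 integer matrix of rank 5; reducing to Smith normal form yields diagonal entries (1,1,1,1,1).

Now H_k = ker ∂_k / im ∂_{k+1}, so:

  H_0: rank C_0 − rank ∂_1 = 5 − 4 = 1, and the invariant factors of ∂_1 are all 1, so H_0 = Z.
  H_1: rank ker ∂_1 − rank ∂_2 = (10 − 4) − 5 = 1, and the invariant factors of ∂_2 are all 1, so H_1 = Z.
  H_2: rank ker ∂_2 − rank ∂_3 = (5 − 5) − 0 = 0, and there is no ∂_3, so H_2 = 0.

As a check, the Euler characteristic is 5 − 10 + 5 = 0, which agrees with 1 − 1 + 0 = 0.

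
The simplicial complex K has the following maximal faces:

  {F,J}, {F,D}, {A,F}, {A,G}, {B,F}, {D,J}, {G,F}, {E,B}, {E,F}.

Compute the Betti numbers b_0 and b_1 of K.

b_0 = 1, b_1 = 3.

Order the vertices as A < B < D < E < F < G < J. Listing each simplex with vertices in this order, K has dimension 1 with simplices:

  0-simplices (7): A, B, D, E, F, G, J
  1-simplices (9): AF, AG, BE, BF, DF, DJ, EF, FG, FJ

so the chain groups are C_0 ≅ Z^7, C_1 ≅ Z^9.

Boundary ∂_1: C_1 → C_0 maps an edge to its endpoints' difference, ∂[p,q] = q − p. For instance
  ∂BE = E − B.
The 7×9 boundary matrix has rank 6 and Smith normal form diag(1,1,1,1,1,1).

Now H_k = ker ∂_k / im ∂_{k+1}, so:

  H_0: rank C_0 − rank ∂_1 = 7 − 6 = 1, and the invariant factors of ∂_1 are all 1, so H_0 = Z.
  H_1: rank ker ∂_1 − rank ∂_2 = (9 − 6) − 0 = 3, and there is no ∂_2, so H_1 = Z^3.

Hence the Betti numbers are b_0 = 1, b_1 = 3.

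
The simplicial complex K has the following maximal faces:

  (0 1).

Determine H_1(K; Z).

We work with the vertex ordering 0 < 1. The simplices of K, each written with vertices in increasing order, are:

  0-simplices (2): [0], [1]
  1-simplices (1): [0,1]

Hence C_0 ≅ Z^2, C_1 ≅ Z^1.

The boundary map ∂_1: C_1 → C_0 sends each edge [p,q] (with p < q) to q − p. For instance
  ∂[0,1] = [1] − [0].
The 2×1 boundary matrix has rank 1 and Smith normal form diag(1).

Computing H_k = (kernel of ∂_k) / (image of ∂_{k+1}):

  H_1: rank ker ∂_1 − rank ∂_2 = (1 − 1) − 0 = 0, and there is no ∂_2, so H_1 ≅ 0.

H_1 = 0.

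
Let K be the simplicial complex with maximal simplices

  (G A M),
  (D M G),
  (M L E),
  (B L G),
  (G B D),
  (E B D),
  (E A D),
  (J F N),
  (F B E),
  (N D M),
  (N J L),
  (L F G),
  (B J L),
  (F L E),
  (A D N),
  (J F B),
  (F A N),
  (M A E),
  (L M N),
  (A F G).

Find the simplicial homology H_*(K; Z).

H_0 ≅ Z,  H_1 ≅ Z × Z/2,  H_2 = 0.

Fix the vertex order A < B < D < E < F < G < J < L < M < N and write every simplex with vertices in increasing order. Then dim K = 2 and the simplices of K are:

  0-simplices (10): A, B, D, E, F, G, J, L, M, N
  1-simplices (30): AD, AE, AF, AG, AM, AN, BD, BE, BF, BG, BJ, BL, DE, DG, DM, DN, EF, EL, EM, FG, FJ, FL, FN, GL, GM, JL, JN, LM, LN, MN
  2-simplices (20): ADE, ADN, AEM, AFG, AFN, AGM, BDE, BDG, BEF, BFJ, BGL, BJL, DGM, DMN, EFL, ELM, FGL, FJN, JLN, LMN

so the chain groups are C_0 ≅ Z^10, C_1 ≅ Z^30, C_2 ≅ Z^20.

∂_1: C_1 → C_0 maps an edge to its endpoints' difference, ∂[p,q] = q − p.
The 10×30 boundary matrix has rank 9 and Smith normal form diag(1,1,1,1,1,1,1,1,1).

Boundary ∂_2: C_2 → C_1 acts by ∂[p,q,r] = [q,r] − [p,r] + [p,q]. For instance
  ∂BDE = DE − BE + BD,
  ∂JLN = LN − JN + JL.
The resulting 30×20 matrix has rank 20, and its Smith normal form has invariant factors (1,1,1,1,1,1,1,1,1,1,1,1,1,1,1,1,1,1,1,2).

Computing H_k = (kernel of ∂_k) / (image of ∂_{k+1}):

  H_0: rank C_0 − rank ∂_1 = 10 − 9 = 1, and the invariant factors of ∂_1 are all 1, so H_0 = Z.
  H_1: rank ker ∂_1 − rank ∂_2 = (30 − 9) − 20 = 1, and ∂_2 has invariant factor 2 > 1, so H_1 = Z × Z/2.
  H_2: rank ker ∂_2 − rank ∂_3 = (20 − 20) − 0 = 0, and there is no ∂_3, so H_2 = 0.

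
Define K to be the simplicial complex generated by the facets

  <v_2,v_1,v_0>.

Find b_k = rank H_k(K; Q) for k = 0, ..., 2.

Order the vertices as v_0 < v_1 < v_2. Listing each simplex with vertices in this order, K has dimension 2 with simplices:

  0-simplices (3): [v_0], [v_1], [v_2]
  1-simplices (3): [v_0,v_1], [v_0,v_2], [v_1,v_2]
  2-simplices (1): [v_0,v_1,v_2]

Hence C_0 ≅ Z^3, C_1 ≅ Z^3, C_2 ≅ Z^1.

The boundary map ∂_1: C_1 → C_0 is given by ∂[p,q] = [q] − [p].
This gives a 3×3 integer matrix of rank 2; reducing to Smith normal form yields diagonal entries (1,1).

Boundary ∂_2: C_2 → C_1 acts by ∂[p,q,r] = [q,r] − [p,r] + [p,q]. For instance
  ∂[v_0,v_1,v_2] = [v_1,v_2] − [v_0,v_2] + [v_0,v_1].
This gives a 3×1 integer matrix of rank 1; reducing to Smith normal form yields diagonal entries (1).

From H_k ≅ ker(∂_k) / im(∂_{k+1}) we obtain:

  H_0: rank C_0 − rank ∂_1 = 3 − 2 = 1, and the invariant factors of ∂_1 are all 1, so H_0 ≅ Z.
  H_1: rank ker ∂_1 − rank ∂_2 = (3 − 2) − 1 = 0, and the invariant factors of ∂_2 are all 1, so H_1 ≅ 0.
  H_2: rank ker ∂_2 − rank ∂_3 = (1 − 1) − 0 = 0, and there is no ∂_3, so H_2 ≅ 0.

As a check, the Euler characteristic is 3 − 3 + 1 = 1, which agrees with 1 − 0 + 0 = 1.

Hence the Betti numbers are b_0 = 1, b_1 = 0, b_2 = 0.

b_0 = 1, b_1 = 0, b_2 = 0.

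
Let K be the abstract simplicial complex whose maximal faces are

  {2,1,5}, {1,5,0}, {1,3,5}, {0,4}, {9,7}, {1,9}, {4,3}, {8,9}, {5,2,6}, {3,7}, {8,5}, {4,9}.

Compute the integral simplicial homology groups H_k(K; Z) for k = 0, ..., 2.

We work with the vertex ordering 0 < 1 < 2 < 3 < 4 < 5 < 6 < 7 < 8 < 9. The simplices of K, each written with vertices in increasing order, are:

  0-simplices (10): [0], [1], [2], [3], [4], [5], [6], [7], [8], [9]
  1-simplices (17): [0,1], [0,4], [0,5], [1,2], [1,3], [1,5], [1,9], [2,5], [2,6], [3,4], [3,5], [3,7], [4,9], [5,6], [5,8], [7,9], [8,9]
  2-simplices (4): [0,1,5], [1,2,5], [1,3,5], [2,5,6]

so the chain groups are C_0 ≅ Z^10, C_1 ≅ Z^17, C_2 ≅ Z^4.

∂_1: C_1 → C_0 is given by ∂[p,q] = [q] − [p].
The 10×17 boundary matrix has rank 9 and Smith normal form diag(1,1,1,1,1,1,1,1,1).

The boundary map ∂_2: C_2 → C_1 sends each 2-simplex [p,q,r] to [q,r] − [p,r] + [p,q]. For instance
  ∂[1,2,5] = [2,5] − [1,5] + [1,2],
  ∂[1,3,5] = [3,5] − [1,5] + [1,3].
The resulting 17×4 matrix has rank 4, and its Smith normal form has invariant factors (1,1,1,1).

Computing H_k = (kernel of ∂_k) / (image of ∂_{k+1}):

  H_0: rank C_0 − rank ∂_1 = 10 − 9 = 1, and the invariant factors of ∂_1 are all 1, so H_0 = Z.
  H_1: rank ker ∂_1 − rank ∂_2 = (17 − 9) − 4 = 4, and the invariant factors of ∂_2 are all 1, so H_1 = Z^4.
  H_2: rank ker ∂_2 − rank ∂_3 = (4 − 4) − 0 = 0, and there is no ∂_3, so H_2 = 0.

H_0 = Z,  H_1 = Z^4,  H_2 = 0.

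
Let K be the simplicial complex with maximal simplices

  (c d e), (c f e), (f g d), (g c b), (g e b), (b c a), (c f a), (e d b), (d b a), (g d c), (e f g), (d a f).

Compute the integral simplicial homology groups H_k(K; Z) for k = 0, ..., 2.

H_0 ≅ Z,  H_1 ≅ Z/2Z,  H_2 = 0.

Take the total order a < b < c < d < e < f < g on the vertex set. Then K (dimension 2) consists of the simplices:

  0-simplices (7): a, b, c, d, e, f, g
  1-simplices (18): ab, ac, ad, af, bc, bd, be, bg, cd, ce, cf, cg, de, df, dg, ef, eg, fg
  2-simplices (12): abc, abd, acf, adf, bcg, bde, beg, cde, cdg, cef, dfg, efg

giving chain groups C_0 ≅ Z^7, C_1 ≅ Z^18, C_2 ≅ Z^12.

Boundary ∂_1: C_1 → C_0 sends each edge [p,q] (with p < q) to q − p. For instance
  ∂df = f − d.
As a 7×18 matrix over Z this has rank 6, with invariant factors (1,1,1,1,1,1).

Boundary ∂_2: C_2 → C_1 acts by ∂[p,q,r] = [q,r] − [p,r] + [p,q]. For instance
  ∂abc = bc − ac + ab,
  ∂beg = eg − bg + be.
The resulting 18×12 matrix has rank 12, and its Smith normal form has invariant factors (1,1,1,1,1,1,1,1,1,1,1,2).

Reading off H_k = ker ∂_k / im ∂_{k+1}:

  H_0: rank C_0 − rank ∂_1 = 7 − 6 = 1, and the invariant factors of ∂_1 are all 1, so H_0 ≅ Z.
  H_1: rank ker ∂_1 − rank ∂_2 = (18 − 6) − 12 = 0, and ∂_2 has invariant factor 2 > 1, so H_1 ≅ Z/2Z.
  H_2: rank ker ∂_2 − rank ∂_3 = (12 − 12) − 0 = 0, and there is no ∂_3, so H_2 ≅ 0.

As a check, the Euler characteristic is 7 − 18 + 12 = 1, which agrees with 1 − 0 + 0 = 1.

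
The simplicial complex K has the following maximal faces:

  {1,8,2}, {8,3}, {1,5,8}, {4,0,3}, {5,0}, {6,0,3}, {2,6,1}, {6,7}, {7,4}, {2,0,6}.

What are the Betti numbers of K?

Fix the vertex order 0 < 1 < 2 < 3 < 4 < 5 < 6 < 7 < 8 and write every simplex with vertices in increasing order. Then dim K = 2 and the simplices of K are:

  0-simplices (9): [0], [1], [2], [3], [4], [5], [6], [7], [8]
  1-simplices (17): [0,2], [0,3], [0,4], [0,5], [0,6], [1,2], [1,5], [1,6], [1,8], [2,6], [2,8], [3,4], [3,6], [3,8], [4,7], [5,8], [6,7]
  2-simplices (6): [0,2,6], [0,3,4], [0,3,6], [1,2,6], [1,2,8], [1,5,8]

giving chain groups C_0 ≅ Z^9, C_1 ≅ Z^17, C_2 ≅ Z^6.

Boundary ∂_1: C_1 → C_0 sends each edge [p,q] (with p < q) to q − p.
The 9×17 boundary matrix has rank 8 and Smith normal form diag(1,1,1,1,1,1,1,1).

Boundary ∂_2: C_2 → C_1 sends each 2-simplex [p,q,r] to [q,r] − [p,r] + [p,q]. For instance
  ∂[0,3,6] = [3,6] − [0,6] + [0,3],
  ∂[1,2,6] = [2,6] − [1,6] + [1,2].
The resulting 17×6 matrix has rank 6, and its Smith normal form has invariant factors (1,1,1,1,1,1).

Computing H_k = (kernel of ∂_k) / (image of ∂_{k+1}):

  H_0: rank C_0 − rank ∂_1 = 9 − 8 = 1, and the invariant factors of ∂_1 are all 1, so H_0 ≅ Z.
  H_1: rank ker ∂_1 − rank ∂_2 = (17 − 8) − 6 = 3, and the invariant factors of ∂_2 are all 1, so H_1 ≅ Z^3.
  H_2: rank ker ∂_2 − rank ∂_3 = (6 − 6) − 0 = 0, and there is no ∂_3, so H_2 ≅ 0.

As a check, the Euler characteristic is 9 − 17 + 6 = -2, which agrees with 1 − 3 + 0 = -2.

Hence the Betti numbers are b_0 = 1, b_1 = 3, b_2 = 0.

b_0 = 1, b_1 = 3, b_2 = 0.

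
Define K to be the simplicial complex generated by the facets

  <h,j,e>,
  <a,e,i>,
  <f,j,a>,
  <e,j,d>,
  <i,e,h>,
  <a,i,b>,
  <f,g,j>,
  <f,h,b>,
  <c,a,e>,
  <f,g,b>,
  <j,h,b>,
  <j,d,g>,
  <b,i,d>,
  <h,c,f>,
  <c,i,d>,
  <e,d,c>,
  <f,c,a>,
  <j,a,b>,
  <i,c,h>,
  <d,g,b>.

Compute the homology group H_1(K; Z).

H_1 = Z ⊕ Z/2Z.

Take the total order a < b < c < d < e < f < g < h < i < j on the vertex set. Then K (dimension 2) consists of the simplices:

  0-simplices (10): a, b, c, d, e, f, g, h, i, j
  1-simplices (30): ab, ac, ae, af, ai, aj, bd, bf, bg, bh, bi, bj, cd, ce, cf, ch, ci, de, dg, di, dj, eh, ei, ej, fg, fh, fj, gj, hi, hj
  2-simplices (20): abi, abj, ace, acf, aei, afj, bdg, bdi, bfg, bfh, bhj, cde, cdi, cfh, chi, dej, dgj, ehi, ehj, fgj

so the chain groups are C_0 ≅ Z^10, C_1 ≅ Z^30, C_2 ≅ Z^20.

The boundary map ∂_1: C_1 → C_0 sends each edge [p,q] (with p < q) to q − p.
This gives a 10×30 integer matrix of rank 9; reducing to Smith normal form yields diagonal entries (1,1,1,1,1,1,1,1,1).

Boundary ∂_2: C_2 → C_1 acts by ∂[p,q,r] = [q,r] − [p,r] + [p,q]. For instance
  ∂cde = de − ce + cd,
  ∂afj = fj − aj + af.
The resulting 30×20 matrix has rank 20, and its Smith normal form has invariant factors (1,1,1,1,1,1,1,1,1,1,1,1,1,1,1,1,1,1,1,2).

Now H_k = ker ∂_k / im ∂_{k+1}, so:

  H_1: rank ker ∂_1 − rank ∂_2 = (30 − 9) − 20 = 1, and ∂_2 has invariant factor 2 > 1, so H_1 = Z ⊕ Z/2Z.

(K is a triangulation of the Klein bottle.)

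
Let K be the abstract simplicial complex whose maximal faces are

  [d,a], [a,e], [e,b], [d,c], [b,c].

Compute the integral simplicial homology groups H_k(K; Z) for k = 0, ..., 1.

We work with the vertex ordering a < b < c < d < e. The simplices of K, each written with vertices in increasing order, are:

  0-simplices (5): a, b, c, d, e
  1-simplices (5): ad, ae, bc, be, cd

so the chain groups are C_0 ≅ Z^5, C_1 ≅ Z^5.

Boundary ∂_1: C_1 → C_0 maps an edge to its endpoints' difference, ∂[p,q] = q − p. For instance
  ∂bc = c − b.
The resulting 5×5 matrix has rank 4, and its Smith normal form has invariant factors (1,1,1,1).

Reading off H_k = ker ∂_k / im ∂_{k+1}:

  H_0: rank C_0 − rank ∂_1 = 5 − 4 = 1, and the invariant factors of ∂_1 are all 1, so H_0 = Z.
  H_1: rank ker ∂_1 − rank ∂_2 = (5 − 4) − 0 = 1, and there is no ∂_2, so H_1 = Z.

H_0 ≅ Z,  H_1 ≅ Z.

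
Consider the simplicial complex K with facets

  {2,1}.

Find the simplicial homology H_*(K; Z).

H_0 = Z,  H_1 = 0.

We work with the vertex ordering 1 < 2. The simplices of K, each written with vertices in increasing order, are:

  0-simplices (2): [1], [2]
  1-simplices (1): [1,2]

Hence C_0 ≅ Z^2, C_1 ≅ Z^1.

The boundary map ∂_1: C_1 → C_0 is given by ∂[p,q] = [q] − [p].
As a 2×1 matrix over Z this has rank 1, with invariant factors (1).

From H_k ≅ ker(∂_k) / im(∂_{k+1}) we obtain:

  H_0: rank C_0 − rank ∂_1 = 2 − 1 = 1, and the invariant factors of ∂_1 are all 1, so H_0 ≅ Z.
  H_1: rank ker ∂_1 − rank ∂_2 = (1 − 1) − 0 = 0, and there is no ∂_2, so H_1 ≅ 0.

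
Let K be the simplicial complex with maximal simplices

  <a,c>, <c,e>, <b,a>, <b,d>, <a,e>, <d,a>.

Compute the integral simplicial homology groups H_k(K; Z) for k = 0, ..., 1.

H_0 = Z,  H_1 = Z^2.

We work with the vertex ordering a < b < c < d < e. The simplices of K, each written with vertices in increasing order, are:

  0-simplices (5): a, b, c, d, e
  1-simplices (6): ab, ac, ad, ae, bd, ce

giving chain groups C_0 ≅ Z^5, C_1 ≅ Z^6.

Boundary ∂_1: C_1 → C_0 sends each edge [p,q] (with p < q) to q − p.
This gives a 5×6 integer matrix of rank 4; reducing to Smith normal form yields diagonal entries (1,1,1,1).

Now H_k = ker ∂_k / im ∂_{k+1}, so:

  H_0: rank C_0 − rank ∂_1 = 5 − 4 = 1, and the invariant factors of ∂_1 are all 1, so H_0 = Z.
  H_1: rank ker ∂_1 − rank ∂_2 = (6 − 4) − 0 = 2, and there is no ∂_2, so H_1 = Z^2.

As a check, the Euler characteristic is 5 − 6 = -1, which agrees with 1 − 2 = -1.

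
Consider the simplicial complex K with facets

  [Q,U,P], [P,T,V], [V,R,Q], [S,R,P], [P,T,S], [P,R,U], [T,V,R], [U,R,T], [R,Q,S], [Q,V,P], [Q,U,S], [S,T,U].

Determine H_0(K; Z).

H_0 = Z.

Take the total order P < Q < R < S < T < U < V on the vertex set. Then K (dimension 2) consists of the simplices:

  0-simplices (7): P, Q, R, S, T, U, V
  1-simplices (18): PQ, PR, PS, PT, PU, PV, QR, QS, QU, QV, RS, RT, RU, RV, ST, SU, TU, TV
  2-simplices (12): PQU, PQV, PRS, PRU, PST, PTV, QRS, QRV, QSU, RTU, RTV, STU

so the chain groups are C_0 ≅ Z^7, C_1 ≅ Z^18, C_2 ≅ Z^12.

∂_1: C_1 → C_0 is given by ∂[p,q] = [q] − [p]. For instance
  ∂RT = T − R.
The 7×18 boundary matrix has rank 6 and Smith normal form diag(1,1,1,1,1,1).

Boundary ∂_2: C_2 → C_1 acts by ∂[p,q,r] = [q,r] − [p,r] + [p,q]. For instance
  ∂PRU = RU − PU + PR,
  ∂QSU = SU − QU + QS.
The resulting 18×12 matrix has rank 12, and its Smith normal form has invariant factors (1,1,1,1,1,1,1,1,1,1,1,2).

Now H_k = ker ∂_k / im ∂_{k+1}, so:

  H_0: rank C_0 − rank ∂_1 = 7 − 6 = 1, and the invariant factors of ∂_1 are all 1, so H_0 = Z.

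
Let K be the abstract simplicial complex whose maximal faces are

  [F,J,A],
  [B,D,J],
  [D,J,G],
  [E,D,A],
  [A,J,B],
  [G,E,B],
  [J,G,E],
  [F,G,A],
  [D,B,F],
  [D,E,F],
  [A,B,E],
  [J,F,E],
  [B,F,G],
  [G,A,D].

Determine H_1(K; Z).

H_1 ≅ Z^2.

Order the vertices as A < B < D < E < F < G < J. Listing each simplex with vertices in this order, K has dimension 2 with simplices:

  0-simplices (7): A, B, D, E, F, G, J
  1-simplices (21): AB, AD, AE, AF, AG, AJ, BD, BE, BF, BG, BJ, DE, DF, DG, DJ, EF, EG, EJ, FG, FJ, GJ
  2-simplices (14): ABE, ABJ, ADE, ADG, AFG, AFJ, BDF, BDJ, BEG, BFG, DEF, DGJ, EFJ, EGJ

giving chain groups C_0 ≅ Z^7, C_1 ≅ Z^21, C_2 ≅ Z^14.

∂_1: C_1 → C_0 maps an edge to its endpoints' difference, ∂[p,q] = q − p.
The 7×21 boundary matrix has rank 6 and Smith normal form diag(1,1,1,1,1,1).

The boundary map ∂_2: C_2 → C_1 maps a triangle to the signed sum of its edges. For instance
  ∂ABJ = BJ − AJ + AB,
  ∂DEF = EF − DF + DE.
The 21×14 boundary matrix has rank 13 and Smith normal form diag(1,1,1,1,1,1,1,1,1,1,1,1,1).

From H_k ≅ ker(∂_k) / im(∂_{k+1}) we obtain:

  H_1: rank ker ∂_1 − rank ∂_2 = (21 − 6) − 13 = 2, and the invariant factors of ∂_2 are all 1, so H_1 ≅ Z^2.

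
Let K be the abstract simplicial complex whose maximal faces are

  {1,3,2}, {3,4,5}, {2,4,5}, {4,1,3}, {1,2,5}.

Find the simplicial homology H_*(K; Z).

H_0 = Z,  H_1 = Z,  H_2 = 0.

Order the vertices as 1 < 2 < 3 < 4 < 5. Listing each simplex with vertices in this order, K has dimension 2 with simplices:

  0-simplices (5): [1], [2], [3], [4], [5]
  1-simplices (10): [1,2], [1,3], [1,4], [1,5], [2,3], [2,4], [2,5], [3,4], [3,5], [4,5]
  2-simplices (5): [1,2,3], [1,2,5], [1,3,4], [2,4,5], [3,4,5]

Hence C_0 ≅ Z^5, C_1 ≅ Z^10, C_2 ≅ Z^5.

Boundary ∂_1: C_1 → C_0 maps an edge to its endpoints' difference, ∂[p,q] = q − p. For instance
  ∂[3,4] = [4] − [3].
The 5×10 boundary matrix has rank 4 and Smith normal form diag(1,1,1,1).

Boundary ∂_2: C_2 → C_1 maps a triangle to the signed sum of its edges. For instance
  ∂[3,4,5] = [4,5] − [3,5] + [3,4],
  ∂[1,2,5] = [2,5] − [1,5] + [1,2].
The 10×5 boundary matrix has rank 5 and Smith normal form diag(1,1,1,1,1).

Reading off H_k = ker ∂_k / im ∂_{k+1}:

  H_0: rank C_0 − rank ∂_1 = 5 − 4 = 1, and the invariant factors of ∂_1 are all 1, so H_0 ≅ Z.
  H_1: rank ker ∂_1 − rank ∂_2 = (10 − 4) − 5 = 1, and the invariant factors of ∂_2 are all 1, so H_1 ≅ Z.
  H_2: rank ker ∂_2 − rank ∂_3 = (5 − 5) − 0 = 0, and there is no ∂_3, so H_2 ≅ 0.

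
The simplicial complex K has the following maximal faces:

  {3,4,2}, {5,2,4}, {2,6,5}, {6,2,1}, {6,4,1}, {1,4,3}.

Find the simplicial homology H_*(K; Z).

Order the vertices as 1 < 2 < 3 < 4 < 5 < 6. Listing each simplex with vertices in this order, K has dimension 2 with simplices:

  0-simplices (6): [1], [2], [3], [4], [5], [6]
  1-simplices (12): [1,2], [1,3], [1,4], [1,6], [2,3], [2,4], [2,5], [2,6], [3,4], [4,5], [4,6], [5,6]
  2-simplices (6): [1,2,6], [1,3,4], [1,4,6], [2,3,4], [2,4,5], [2,5,6]

so the chain groups are C_0 ≅ Z^6, C_1 ≅ Z^12, C_2 ≅ Z^6.

The boundary map ∂_1: C_1 → C_0 is given by ∂[p,q] = [q] − [p]. For instance
  ∂[1,3] = [3] − [1].
The 6×12 boundary matrix has rank 5 and Smith normal form diag(1,1,1,1,1).

The boundary map ∂_2: C_2 → C_1 maps a triangle to the signed sum of its edges. For instance
  ∂[1,3,4] = [3,4] − [1,4] + [1,3],
  ∂[2,5,6] = [5,6] − [2,6] + [2,5].
The resulting 12×6 matrix has rank 6, and its Smith normal form has invariant factors (1,1,1,1,1,1).

Reading off H_k = ker ∂_k / im ∂_{k+1}:

  H_0: rank C_0 − rank ∂_1 = 6 − 5 = 1, and the invariant factors of ∂_1 are all 1, so H_0 ≅ Z.
  H_1: rank ker ∂_1 − rank ∂_2 = (12 − 5) − 6 = 1, and the invariant factors of ∂_2 are all 1, so H_1 ≅ Z.
  H_2: rank ker ∂_2 − rank ∂_3 = (6 − 6) − 0 = 0, and there is no ∂_3, so H_2 ≅ 0.

H_0 = Z,  H_1 = Z,  H_2 = 0.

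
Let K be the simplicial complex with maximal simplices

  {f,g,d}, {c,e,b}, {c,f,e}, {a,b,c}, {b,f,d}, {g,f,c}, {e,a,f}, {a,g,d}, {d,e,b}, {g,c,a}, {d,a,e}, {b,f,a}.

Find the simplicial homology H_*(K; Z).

H_0 = Z,  H_1 = Z/2Z,  H_2 = 0.

We work with the vertex ordering a < b < c < d < e < f < g. The simplices of K, each written with vertices in increasing order, are:

  0-simplices (7): a, b, c, d, e, f, g
  1-simplices (18): ab, ac, ad, ae, af, ag, bc, bd, be, bf, ce, cf, cg, de, df, dg, ef, fg
  2-simplices (12): abc, abf, acg, ade, adg, aef, bce, bde, bdf, cef, cfg, dfg

Hence C_0 ≅ Z^7, C_1 ≅ Z^18, C_2 ≅ Z^12.

∂_1: C_1 → C_0 is given by ∂[p,q] = [q] − [p]. For instance
  ∂be = e − b.
The 7×18 boundary matrix has rank 6 and Smith normal form diag(1,1,1,1,1,1).

Boundary ∂_2: C_2 → C_1 maps a triangle to the signed sum of its edges. For instance
  ∂abf = bf − af + ab,
  ∂abc = bc − ac + ab.
The resulting 18×12 matrix has rank 12, and its Smith normal form has invariant factors (1,1,1,1,1,1,1,1,1,1,1,2).

Now H_k = ker ∂_k / im ∂_{k+1}, so:

  H_0: rank C_0 − rank ∂_1 = 7 − 6 = 1, and the invariant factors of ∂_1 are all 1, so H_0 ≅ Z.
  H_1: rank ker ∂_1 − rank ∂_2 = (18 − 6) − 12 = 0, and ∂_2 has invariant factor 2 > 1, so H_1 ≅ Z/2Z.
  H_2: rank ker ∂_2 − rank ∂_3 = (12 − 12) − 0 = 0, and there is no ∂_3, so H_2 ≅ 0.

(K is a triangulation of the real projective plane RP^2.)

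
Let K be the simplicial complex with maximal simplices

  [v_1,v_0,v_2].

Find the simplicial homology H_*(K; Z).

H_0 = Z,  H_1 = 0,  H_2 = 0.

K has 3 vertices, 3 edges, 1 triangle.
rank ∂_0 = 0, rank ∂_1 = 2 ⇒ b_0 = 3 − 0 − 2 = 1; all invariant factors of ∂_1 are 1 so no torsion. So H_0 ≅ Z.
rank ∂_1 = 2, rank ∂_2 = 1 ⇒ b_1 = 3 − 2 − 1 = 0; all invariant factors of ∂_2 are 1 so no torsion. So H_1 ≅ 0.
rank ∂_2 = 1, rank ∂_3 = 0 ⇒ b_2 = 1 − 1 − 0 = 0. So H_2 ≅ 0.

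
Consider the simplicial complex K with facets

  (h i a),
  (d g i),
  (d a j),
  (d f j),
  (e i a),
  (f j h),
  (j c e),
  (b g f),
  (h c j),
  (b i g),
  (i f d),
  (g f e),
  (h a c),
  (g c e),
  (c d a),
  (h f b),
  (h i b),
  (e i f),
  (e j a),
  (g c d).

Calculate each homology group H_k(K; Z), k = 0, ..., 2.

Fix the vertex order a < b < c < d < e < f < g < h < i < j and write every simplex with vertices in increasing order. Then dim K = 2 and the simplices of K are:

  0-simplices (10): a, b, c, d, e, f, g, h, i, j
  1-simplices (30): ac, ad, ae, ah, ai, aj, bf, bg, bh, bi, cd, ce, cg, ch, cj, df, dg, di, dj, ef, eg, ei, ej, fg, fh, fi, fj, gi, hi, hj
  2-simplices (20): acd, ach, adj, aei, aej, ahi, bfg, bfh, bgi, bhi, cdg, ceg, cej, chj, dfi, dfj, dgi, efg, efi, fhj

so the chain groups are C_0 ≅ Z^10, C_1 ≅ Z^30, C_2 ≅ Z^20.

The boundary map ∂_1: C_1 → C_0 maps an edge to its endpoints' difference, ∂[p,q] = q − p.
As a 10×30 matrix over Z this has rank 9, with invariant factors (1,1,1,1,1,1,1,1,1).

∂_2: C_2 → C_1 maps a triangle to the signed sum of its edges. For instance
  ∂chj = hj − cj + ch,
  ∂aei = ei − ai + ae.
As a 30×20 matrix over Z this has rank 20, with invariant factors (1,1,1,1,1,1,1,1,1,1,1,1,1,1,1,1,1,1,1,2).

Now H_k = ker ∂_k / im ∂_{k+1}, so:

  H_0: rank C_0 − rank ∂_1 = 10 − 9 = 1, and the invariant factors of ∂_1 are all 1, so H_0 ≅ Z.
  H_1: rank ker ∂_1 − rank ∂_2 = (30 − 9) − 20 = 1, and ∂_2 has invariant factor 2 > 1, so H_1 ≅ Z ⊕ Z/2Z.
  H_2: rank ker ∂_2 − rank ∂_3 = (20 − 20) − 0 = 0, and there is no ∂_3, so H_2 ≅ 0.

As a check, the Euler characteristic is 10 − 30 + 20 = 0, which agrees with 1 − 1 + 0 = 0.
(K is a triangulation of the Klein bottle.)

H_0 ≅ Z,  H_1 ≅ Z ⊕ Z/2Z,  H_2 = 0.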